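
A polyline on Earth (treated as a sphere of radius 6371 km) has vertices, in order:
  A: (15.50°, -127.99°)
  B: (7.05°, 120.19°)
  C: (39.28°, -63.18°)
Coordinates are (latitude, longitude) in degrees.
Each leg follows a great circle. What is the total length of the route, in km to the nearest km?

Leg A→B: central angle 1.8993 rad, distance 12100.7 km.
Leg B→C: central angle 2.3311 rad, distance 14851.7 km.
Total: 12100.7 + 14851.7 ≈ 26952 km.

26952 km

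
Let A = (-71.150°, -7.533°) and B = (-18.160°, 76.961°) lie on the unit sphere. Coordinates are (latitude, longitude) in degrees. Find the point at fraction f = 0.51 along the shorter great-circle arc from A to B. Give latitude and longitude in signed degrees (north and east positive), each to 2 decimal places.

Central angle δ = 1.2404 rad. Interpolating on the sphere with fraction f = 0.51:
P = [sin((1−f)δ)·A + sin(fδ)·B] / sin δ = 0.6037·A + 0.6251·B in Cartesian coordinates,
giving P = (0.3274, 0.5530, -0.7661), i.e. latitude -50.01°, longitude 59.38°.

-50.01°, 59.38°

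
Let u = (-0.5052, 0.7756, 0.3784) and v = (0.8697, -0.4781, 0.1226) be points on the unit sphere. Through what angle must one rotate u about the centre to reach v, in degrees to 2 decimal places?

u·v = -0.7638; |u| = 1.0000, |v| = 1.0000.
cos θ = (u·v)/(|u||v|) = -0.7638, so θ = 139.80°.

139.80°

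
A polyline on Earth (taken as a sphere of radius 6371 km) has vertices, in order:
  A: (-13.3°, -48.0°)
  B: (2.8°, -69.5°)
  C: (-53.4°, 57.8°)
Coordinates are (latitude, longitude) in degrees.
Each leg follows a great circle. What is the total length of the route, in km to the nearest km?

15602 km

Leg A→B: central angle 0.4665 rad, distance 2972.1 km.
Leg B→C: central angle 1.9824 rad, distance 12630.0 km.
Total: 2972.1 + 12630.0 ≈ 15602 km.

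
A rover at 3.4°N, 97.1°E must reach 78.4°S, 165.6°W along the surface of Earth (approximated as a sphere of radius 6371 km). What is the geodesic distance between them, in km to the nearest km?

In radians: φ₁ = 0.0593, φ₂ = -1.3683, Δλ = 97.300° = 1.6982 rad.
Haversine: a = sin²(Δφ/2) + cos φ₁ cos φ₂ sin²(Δλ/2) = 0.4287 + (0.9982)(0.2011)(0.5635) = 0.54180.
Central angle c = 2·arcsin(√a) = 1.65449 rad.
Distance = R·c = 6371 × 1.6545 ≈ 10541 km.

10541 km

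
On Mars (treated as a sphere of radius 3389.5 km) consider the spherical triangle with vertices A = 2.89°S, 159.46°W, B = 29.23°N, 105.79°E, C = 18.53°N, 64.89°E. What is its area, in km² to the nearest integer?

Side lengths (central angles): a = 0.6752, b = 2.3367, c = 1.6677 rad; semiperimeter s = 2.3398.
By l'Huilier's theorem, tan(E/4) = √[tan(s/2) tan((s−a)/2) tan((s−b)/2) tan((s−c)/2)], giving spherical excess E = 0.1502 rad.
Area = E·R² = 0.1502 × (3389.5)² ≈ 1725405 km².

1725405 km²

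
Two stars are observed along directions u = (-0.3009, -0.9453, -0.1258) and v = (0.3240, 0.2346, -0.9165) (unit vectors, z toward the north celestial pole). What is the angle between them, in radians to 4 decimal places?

u·v = -0.2040; |u| = 1.0000, |v| = 1.0000.
cos θ = (u·v)/(|u||v|) = -0.2040, so θ = 1.7762 rad.

1.7762 rad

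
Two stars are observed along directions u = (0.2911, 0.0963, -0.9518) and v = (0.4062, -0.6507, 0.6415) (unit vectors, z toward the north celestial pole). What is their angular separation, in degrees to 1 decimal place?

u·v = -0.5550; |u| = 1.0000, |v| = 1.0000.
cos θ = (u·v)/(|u||v|) = -0.5550, so θ = 123.7°.

123.7°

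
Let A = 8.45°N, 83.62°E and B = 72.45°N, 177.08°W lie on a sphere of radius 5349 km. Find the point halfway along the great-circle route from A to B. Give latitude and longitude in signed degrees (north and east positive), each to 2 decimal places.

48.13°, 101.18°

The central angle between A and B is δ = 1.4788 rad.
With f = 0.5, the slerp weights are sin((1−f)δ)/sin δ = 0.6767 and sin(fδ)/sin δ = 0.6767.
Weighted sum of the unit vectors: (0.6767)·(0.1099,0.9830,0.1469) + (0.6767)·(-0.3011,-0.0154,0.9535) = (-0.1294, 0.6548, 0.7446).
Converting back: φ = atan2(z, √(x²+y²)) = 48.13°, λ = atan2(y, x) = 101.18°.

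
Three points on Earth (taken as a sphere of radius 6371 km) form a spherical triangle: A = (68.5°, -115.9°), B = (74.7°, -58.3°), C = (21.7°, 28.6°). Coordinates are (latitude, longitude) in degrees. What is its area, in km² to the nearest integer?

2286954 km²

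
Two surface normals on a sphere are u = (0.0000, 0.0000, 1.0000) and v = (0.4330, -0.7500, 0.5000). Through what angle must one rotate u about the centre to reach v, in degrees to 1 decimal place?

u·v = 0.5000; |u| = 1.0000, |v| = 1.0000.
cos θ = (u·v)/(|u||v|) = 0.5000, so θ = 60.0°.

60.0°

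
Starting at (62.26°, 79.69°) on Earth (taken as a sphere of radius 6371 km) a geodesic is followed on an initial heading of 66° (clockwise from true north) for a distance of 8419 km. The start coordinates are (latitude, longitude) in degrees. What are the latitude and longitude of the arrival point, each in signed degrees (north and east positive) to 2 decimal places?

23.70°, -175.50°

Angular distance δ = d/R = 8419/6371 = 1.32146 rad; initial bearing θ = 1.1519 rad.
sin φ₂ = sin φ₁ cos δ + cos φ₁ sin δ cos θ = (0.8851)(0.2468) + (0.4655)(0.9691)(0.4067) = 0.4019, so φ₂ = 23.70°.
Δλ = atan2(sin θ sin δ cos φ₁, cos δ − sin φ₁ sin φ₂) = atan2(0.4121, -0.1089) = 104.806°.
λ₂ = 79.690° + 104.806° = 184.50° → -175.50° after wrapping to (−180°, 180°].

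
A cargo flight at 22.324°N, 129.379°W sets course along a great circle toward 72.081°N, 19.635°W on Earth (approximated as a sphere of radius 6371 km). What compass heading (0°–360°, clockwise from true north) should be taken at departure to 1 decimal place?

With φ₁ = 0.3896, φ₂ = 1.2581, Δλ = 1.9154 rad, the forward-azimuth formula gives
θ = atan2( sin Δλ cos φ₂ , cos φ₁ sin φ₂ − sin φ₁ cos φ₂ cos Δλ ) = atan2(0.2896, 0.9197) = 17.48°.
So the initial bearing is 17.5°.

17.5°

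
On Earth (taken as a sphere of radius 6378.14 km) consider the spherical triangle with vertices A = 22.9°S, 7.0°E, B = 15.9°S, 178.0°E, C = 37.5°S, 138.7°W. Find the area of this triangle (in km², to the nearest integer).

48757758 km²

Side lengths (central angles): a = 0.7640, b = 1.9464, c = 2.4472 rad; semiperimeter s = 2.5788.
By l'Huilier's theorem, tan(E/4) = √[tan(s/2) tan((s−a)/2) tan((s−b)/2) tan((s−c)/2)], giving spherical excess E = 1.1985 rad.
Area = E·R² = 1.1985 × (6378.14)² ≈ 48757758 km².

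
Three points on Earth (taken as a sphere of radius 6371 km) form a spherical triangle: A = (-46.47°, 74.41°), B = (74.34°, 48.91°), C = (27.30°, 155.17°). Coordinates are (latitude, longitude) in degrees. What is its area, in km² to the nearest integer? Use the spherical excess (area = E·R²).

Side lengths (central angles): a = 1.1870, b = 1.8072, c = 2.1298 rad; semiperimeter s = 2.5620.
By l'Huilier's theorem, tan(E/4) = √[tan(s/2) tan((s−a)/2) tan((s−b)/2) tan((s−c)/2)], giving spherical excess E = 1.8209 rad.
Area = E·R² = 1.8209 × (6371)² ≈ 73910657 km².

73910657 km²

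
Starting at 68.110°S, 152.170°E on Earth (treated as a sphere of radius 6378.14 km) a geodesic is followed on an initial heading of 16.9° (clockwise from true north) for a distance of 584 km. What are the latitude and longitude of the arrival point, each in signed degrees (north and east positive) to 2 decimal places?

-63.05°, 155.53°

Angular distance δ = d/R = 584/6378.14 = 0.09156 rad; initial bearing θ = 0.2950 rad.
sin φ₂ = sin φ₁ cos δ + cos φ₁ sin δ cos θ = (-0.9279)(0.9958) + (0.3728)(0.0914)(0.9568) = -0.8914, so φ₂ = -63.05°.
Δλ = atan2(sin θ sin δ cos φ₁, cos δ − sin φ₁ sin φ₂) = atan2(0.0099, 0.1687) = 3.362°.
λ₂ = 152.170° + 3.362° = 155.53°.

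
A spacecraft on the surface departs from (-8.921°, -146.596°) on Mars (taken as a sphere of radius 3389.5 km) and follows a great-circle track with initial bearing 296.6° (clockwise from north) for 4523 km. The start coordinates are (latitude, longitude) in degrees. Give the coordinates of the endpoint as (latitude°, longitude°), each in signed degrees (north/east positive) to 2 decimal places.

Angular distance δ = d/R = 4523/3389.5 = 1.33442 rad; initial bearing θ = 5.1766 rad.
sin φ₂ = sin φ₁ cos δ + cos φ₁ sin δ cos θ = (-0.1551)(0.2342) + (0.9879)(0.9722)(0.4478) = 0.3937, so φ₂ = 23.19°.
Δλ = atan2(sin θ sin δ cos φ₁, cos δ − sin φ₁ sin φ₂) = atan2(-0.8588, 0.2952) = -71.027°.
λ₂ = -146.596° − 71.027° = -217.62° → 142.38° after wrapping to (−180°, 180°].

23.19°, 142.38°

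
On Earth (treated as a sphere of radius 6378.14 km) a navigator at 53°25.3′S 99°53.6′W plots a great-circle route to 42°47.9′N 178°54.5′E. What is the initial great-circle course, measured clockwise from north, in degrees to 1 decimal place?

Δλ = -81.198° = -1.4172 rad.
y = sin Δλ · cos φ₂ = (-0.9882)(0.7337) = -0.7251
x = cos φ₁ sin φ₂ − sin φ₁ cos φ₂ cos Δλ = (0.5959)(0.6794) − (-0.8030)(0.7337)(0.1530) = 0.4950
θ = atan2(y, x) = -55.68°; adding 360° gives 304.3°.

304.3°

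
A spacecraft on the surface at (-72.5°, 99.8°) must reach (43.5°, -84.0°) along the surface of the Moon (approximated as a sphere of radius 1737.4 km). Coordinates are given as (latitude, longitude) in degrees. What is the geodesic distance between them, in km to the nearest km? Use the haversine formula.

4577 km

With latitudes φ₁ = -72.500°, φ₂ = 43.500° and longitude difference Δλ = 176.200°:
Haversine: a = sin²(Δφ/2) + cos φ₁ cos φ₂ sin²(Δλ/2) = 0.7192 + (0.3007)(0.7254)(0.9989) = 0.93707.
Central angle c = 2·arcsin(√a) = 2.63446 rad.
Distance = R·c = 1737.4 × 2.6345 ≈ 4577 km.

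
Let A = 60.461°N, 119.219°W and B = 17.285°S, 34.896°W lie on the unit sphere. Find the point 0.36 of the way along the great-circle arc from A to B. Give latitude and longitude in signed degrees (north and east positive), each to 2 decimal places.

38.87°, -70.80°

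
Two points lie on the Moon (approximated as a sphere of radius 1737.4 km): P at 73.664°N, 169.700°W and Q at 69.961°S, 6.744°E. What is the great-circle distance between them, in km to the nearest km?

5341 km

Let φ₁ = 1.2857 rad, φ₂ = -1.2210 rad, and Δλ = 3.0795 rad.
Haversine: a = sin²(Δφ/2) + cos φ₁ cos φ₂ sin²(Δλ/2) = 0.9026 + (0.2813)(0.3427)(0.9990) = 0.99886.
Central angle c = 2·arcsin(√a) = 3.07415 rad.
Distance = R·c = 1737.4 × 3.0742 ≈ 5341 km.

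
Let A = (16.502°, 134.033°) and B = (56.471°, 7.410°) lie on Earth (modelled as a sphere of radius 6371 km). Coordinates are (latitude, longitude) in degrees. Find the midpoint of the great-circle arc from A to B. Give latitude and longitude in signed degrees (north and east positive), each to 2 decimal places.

The central angle between A and B is δ = 1.6500 rad.
With f = 0.5, the slerp weights are sin((1−f)δ)/sin δ = 0.7369 and sin(fδ)/sin δ = 0.7369.
Weighted sum of the unit vectors: (0.7369)·(-0.6664,0.6893,0.2840) + (0.7369)·(0.5477,0.0712,0.8336) = (-0.0875, 0.5604, 0.8236).
Converting back: φ = atan2(z, √(x²+y²)) = 55.44°, λ = atan2(y, x) = 98.87°.

55.44°, 98.87°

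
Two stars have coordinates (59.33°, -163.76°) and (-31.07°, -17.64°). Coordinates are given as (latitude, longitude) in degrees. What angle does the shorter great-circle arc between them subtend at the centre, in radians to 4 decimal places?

With latitudes φ₁ = 59.330°, φ₂ = -31.070° and longitude difference Δλ = 146.120°:
cos c = sin φ₁ sin φ₂ + cos φ₁ cos φ₂ cos Δλ = (0.8601)(-0.5161) + (0.5101)(0.8565)(-0.8302) = -0.80662,
so c = arccos(-0.80662) = 2.50921 rad.
So the angular separation is 2.5092 rad.

2.5092 rad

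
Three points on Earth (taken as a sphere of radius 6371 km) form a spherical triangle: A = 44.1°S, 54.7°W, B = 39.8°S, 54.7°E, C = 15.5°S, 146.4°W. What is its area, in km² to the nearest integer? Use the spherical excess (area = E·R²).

Side lengths (central angles): a = 2.1172, b = 1.4046, c = 1.3055 rad; semiperimeter s = 2.4137.
By l'Huilier's theorem, tan(E/4) = √[tan(s/2) tan((s−a)/2) tan((s−b)/2) tan((s−c)/2)], giving spherical excess E = 1.4032 rad.
Area = E·R² = 1.4032 × (6371)² ≈ 56956714 km².

56956714 km²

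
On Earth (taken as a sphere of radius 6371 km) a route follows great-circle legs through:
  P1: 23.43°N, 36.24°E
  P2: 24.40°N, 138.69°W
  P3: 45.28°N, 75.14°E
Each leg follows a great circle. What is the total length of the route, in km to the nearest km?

Leg P1→P2: central angle 2.3024 rad, distance 14668.6 km.
Leg P2→P3: central angle 1.8119 rad, distance 11543.6 km.
Total: 14668.6 + 11543.6 ≈ 26212 km.

26212 km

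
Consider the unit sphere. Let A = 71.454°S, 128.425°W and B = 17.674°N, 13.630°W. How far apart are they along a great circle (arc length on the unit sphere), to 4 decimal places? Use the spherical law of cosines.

In radians: φ₁ = -1.2471, φ₂ = 0.3085, Δλ = 114.795° = 2.0036 rad.
cos c = sin φ₁ sin φ₂ + cos φ₁ cos φ₂ cos Δλ = (-0.9481)(0.3036) + (0.3181)(0.9528)(-0.4194) = -0.41493,
so c = arccos(-0.41493) = 1.99866 rad.
On the unit sphere the arc length equals the central angle: 1.9987.

1.9987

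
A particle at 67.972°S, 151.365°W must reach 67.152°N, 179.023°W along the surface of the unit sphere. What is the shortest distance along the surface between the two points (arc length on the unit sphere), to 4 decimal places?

2.3822

Let φ₁ = -1.1863 rad, φ₂ = 1.1720 rad, and Δλ = -0.4827 rad.
Haversine: a = sin²(Δφ/2) + cos φ₁ cos φ₂ sin²(Δλ/2) = 0.8543 + (0.3751)(0.3883)(0.0571) = 0.86264.
Central angle c = 2·arcsin(√a) = 2.38223 rad.
On the unit sphere the arc length equals the central angle: 2.3822.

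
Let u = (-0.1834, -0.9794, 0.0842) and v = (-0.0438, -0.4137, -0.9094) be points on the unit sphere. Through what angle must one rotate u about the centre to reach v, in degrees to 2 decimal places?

70.33°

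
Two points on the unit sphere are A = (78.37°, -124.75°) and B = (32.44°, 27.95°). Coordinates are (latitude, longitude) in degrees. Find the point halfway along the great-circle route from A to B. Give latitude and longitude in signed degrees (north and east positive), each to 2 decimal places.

66.12°, 20.03°

The central angle between A and B is δ = 1.1872 rad.
With f = 0.5, the slerp weights are sin((1−f)δ)/sin δ = 0.6032 and sin(fδ)/sin δ = 0.6032.
Weighted sum of the unit vectors: (0.6032)·(-0.1149,-0.1656,0.9795) + (0.6032)·(0.7455,0.3956,0.5364) = (0.3804, 0.1387, 0.9144).
Converting back: φ = atan2(z, √(x²+y²)) = 66.12°, λ = atan2(y, x) = 20.03°.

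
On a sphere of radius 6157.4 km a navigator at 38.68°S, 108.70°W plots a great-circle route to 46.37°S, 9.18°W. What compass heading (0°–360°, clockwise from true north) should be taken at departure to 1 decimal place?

With φ₁ = -0.6751, φ₂ = -0.8093, Δλ = 1.7370 rad, the forward-azimuth formula gives
θ = atan2( sin Δλ cos φ₂ , cos φ₁ sin φ₂ − sin φ₁ cos φ₂ cos Δλ ) = atan2(0.6805, -0.6364) = 133.08°.
So the initial bearing is 133.1°.

133.1°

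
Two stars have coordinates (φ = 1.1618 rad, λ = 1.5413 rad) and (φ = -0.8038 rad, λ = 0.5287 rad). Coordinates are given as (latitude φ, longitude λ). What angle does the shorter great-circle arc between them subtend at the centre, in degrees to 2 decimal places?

In radians: φ₁ = 1.1618, φ₂ = -0.8038, Δλ = -58.018° = -1.0126 rad.
Haversine: a = sin²(Δφ/2) + cos φ₁ cos φ₂ sin²(Δλ/2) = 0.6923 + (0.3977)(0.6940)(0.2352) = 0.75722.
Central angle c = 2·arcsin(√a) = 2.11115 rad.
So the angular separation is 120.96°.

120.96°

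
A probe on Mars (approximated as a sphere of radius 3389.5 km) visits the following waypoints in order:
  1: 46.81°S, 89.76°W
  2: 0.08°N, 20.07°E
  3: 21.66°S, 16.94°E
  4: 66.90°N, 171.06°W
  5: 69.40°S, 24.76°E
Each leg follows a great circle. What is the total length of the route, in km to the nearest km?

25647 km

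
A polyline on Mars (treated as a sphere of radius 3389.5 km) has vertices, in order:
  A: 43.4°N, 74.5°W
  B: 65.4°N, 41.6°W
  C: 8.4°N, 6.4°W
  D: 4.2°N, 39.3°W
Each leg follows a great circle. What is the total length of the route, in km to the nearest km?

7305 km

Leg A→B: central angle 0.4977 rad, distance 1687.0 km.
Leg B→C: central angle 1.0823 rad, distance 3668.3 km.
Leg C→D: central angle 0.5752 rad, distance 1949.7 km.
Total: 1687.0 + 3668.3 + 1949.7 ≈ 7305 km.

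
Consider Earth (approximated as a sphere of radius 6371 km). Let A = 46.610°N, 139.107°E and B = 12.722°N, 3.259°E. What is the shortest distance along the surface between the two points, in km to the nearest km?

12088 km

With latitudes φ₁ = 46.610°, φ₂ = 12.722° and longitude difference Δλ = -135.848°:
cos c = sin φ₁ sin φ₂ + cos φ₁ cos φ₂ cos Δλ = (0.7267)(0.2202) + (0.6870)(0.9755)(-0.7175) = -0.32076,
so c = arccos(-0.32076) = 1.89732 rad.
Distance = R·c = 6371 × 1.8973 ≈ 12088 km.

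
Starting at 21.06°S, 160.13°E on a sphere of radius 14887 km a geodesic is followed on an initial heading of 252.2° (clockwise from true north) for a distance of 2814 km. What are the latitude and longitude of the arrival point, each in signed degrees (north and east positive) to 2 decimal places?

Angular distance δ = d/R = 2814/14887 = 0.18902 rad; initial bearing θ = 4.4017 rad.
sin φ₂ = sin φ₁ cos δ + cos φ₁ sin δ cos θ = (-0.3593)(0.9822) + (0.9332)(0.1879)(-0.3057) = -0.4065, so φ₂ = -23.99°.
Δλ = atan2(sin θ sin δ cos φ₁, cos δ − sin φ₁ sin φ₂) = atan2(-0.1670, 0.8361) = -11.293°.
λ₂ = 160.130° − 11.293° = 148.84°.

-23.99°, 148.84°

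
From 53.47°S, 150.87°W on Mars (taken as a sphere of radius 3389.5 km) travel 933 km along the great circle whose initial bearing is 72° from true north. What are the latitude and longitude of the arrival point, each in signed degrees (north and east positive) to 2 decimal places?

-46.33°, -128.89°

Angular distance δ = d/R = 933/3389.5 = 0.27526 rad; initial bearing θ = 1.2566 rad.
sin φ₂ = sin φ₁ cos δ + cos φ₁ sin δ cos θ = (-0.8035)(0.9624) + (0.5952)(0.2718)(0.3090) = -0.7233, so φ₂ = -46.33°.
Δλ = atan2(sin θ sin δ cos φ₁, cos δ − sin φ₁ sin φ₂) = atan2(0.1539, 0.3811) = 21.984°.
λ₂ = -150.870° + 21.984° = -128.89°.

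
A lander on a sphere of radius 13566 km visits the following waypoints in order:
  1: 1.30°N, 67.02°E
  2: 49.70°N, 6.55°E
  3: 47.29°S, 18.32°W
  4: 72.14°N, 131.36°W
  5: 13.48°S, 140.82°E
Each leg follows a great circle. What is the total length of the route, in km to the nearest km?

Leg 1→2: central angle 1.2281 rad, distance 16660.7 km.
Leg 2→3: central angle 1.7339 rad, distance 23522.1 km.
Leg 3→4: central angle 2.4667 rad, distance 33463.8 km.
Leg 4→5: central angle 1.7829 rad, distance 24187.0 km.
Total: 16660.7 + 23522.1 + 33463.8 + 24187.0 ≈ 97834 km.

97834 km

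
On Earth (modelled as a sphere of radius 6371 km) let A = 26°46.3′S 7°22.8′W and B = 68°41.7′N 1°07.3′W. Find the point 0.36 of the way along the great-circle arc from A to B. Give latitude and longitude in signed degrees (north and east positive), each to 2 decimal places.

The central angle between A and B is δ = 1.6681 rad.
With f = 0.36, the slerp weights are sin((1−f)δ)/sin δ = 0.8802 and sin(fδ)/sin δ = 0.5678.
Weighted sum of the unit vectors: (0.8802)·(0.8854,-0.1147,-0.4504) + (0.5678)·(0.3633,-0.0071,0.9317) = (0.9856, -0.1050, 0.1325).
Converting back: φ = atan2(z, √(x²+y²)) = 7.61°, λ = atan2(y, x) = -6.08°.

7.61°, -6.08°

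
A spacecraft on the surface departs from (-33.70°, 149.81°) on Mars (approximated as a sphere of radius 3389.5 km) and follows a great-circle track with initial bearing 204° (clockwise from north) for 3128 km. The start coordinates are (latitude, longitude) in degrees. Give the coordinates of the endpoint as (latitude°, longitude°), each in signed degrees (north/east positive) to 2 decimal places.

Angular distance δ = d/R = 3128/3389.5 = 0.92285 rad; initial bearing θ = 3.5605 rad.
sin φ₂ = sin φ₁ cos δ + cos φ₁ sin δ cos θ = (-0.5548)(0.6036) + (0.8320)(0.7973)(-0.9135) = -0.9409, so φ₂ = -70.20°.
Δλ = atan2(sin θ sin δ cos φ₁, cos δ − sin φ₁ sin φ₂) = atan2(-0.2698, 0.0815) = -73.189°.
λ₂ = 149.810° − 73.189° = 76.62°.

-70.20°, 76.62°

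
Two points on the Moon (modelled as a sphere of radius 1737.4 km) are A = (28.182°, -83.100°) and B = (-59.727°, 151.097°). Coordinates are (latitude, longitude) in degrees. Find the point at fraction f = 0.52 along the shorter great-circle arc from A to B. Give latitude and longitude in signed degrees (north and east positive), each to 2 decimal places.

The central angle between A and B is δ = 2.3021 rad.
With f = 0.52, the slerp weights are sin((1−f)δ)/sin δ = 1.2004 and sin(fδ)/sin δ = 1.2508.
Weighted sum of the unit vectors: (1.2004)·(0.1059,-0.8751,0.4723) + (1.2508)·(-0.4413,0.2437,-0.8636) = (-0.4249, -0.7456, -0.5133).
Converting back: φ = atan2(z, √(x²+y²)) = -30.88°, λ = atan2(y, x) = -119.68°.

-30.88°, -119.68°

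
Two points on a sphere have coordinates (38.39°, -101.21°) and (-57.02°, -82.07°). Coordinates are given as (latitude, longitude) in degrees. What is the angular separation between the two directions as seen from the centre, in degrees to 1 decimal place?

96.8°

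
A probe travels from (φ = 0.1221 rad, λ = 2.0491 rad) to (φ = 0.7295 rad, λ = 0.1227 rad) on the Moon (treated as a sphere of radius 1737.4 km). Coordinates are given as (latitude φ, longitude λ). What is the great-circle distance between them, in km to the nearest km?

With latitudes φ₁ = 6.996°, φ₂ = 41.797° and longitude difference Δλ = -110.375°:
Haversine: a = sin²(Δφ/2) + cos φ₁ cos φ₂ sin²(Δλ/2) = 0.0894 + (0.9926)(0.7455)(0.6741) = 0.58822.
Central angle c = 2·arcsin(√a) = 1.74817 rad.
Distance = R·c = 1737.4 × 1.7482 ≈ 3037 km.

3037 km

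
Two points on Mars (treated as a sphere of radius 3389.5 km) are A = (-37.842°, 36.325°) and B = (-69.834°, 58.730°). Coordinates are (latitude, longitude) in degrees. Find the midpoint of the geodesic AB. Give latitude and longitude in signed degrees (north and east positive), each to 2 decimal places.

-54.28°, 43.09°

The central angle between A and B is δ = 0.5960 rad.
With f = 0.5, the slerp weights are sin((1−f)δ)/sin δ = 0.5231 and sin(fδ)/sin δ = 0.5231.
Weighted sum of the unit vectors: (0.5231)·(0.6362,0.4678,-0.6135) + (0.5231)·(0.1789,0.2947,-0.9387) = (0.4264, 0.3988, -0.8119).
Converting back: φ = atan2(z, √(x²+y²)) = -54.28°, λ = atan2(y, x) = 43.09°.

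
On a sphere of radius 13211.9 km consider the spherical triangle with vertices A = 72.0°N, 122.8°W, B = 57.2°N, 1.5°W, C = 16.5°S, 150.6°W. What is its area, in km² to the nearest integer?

Side lengths (central angles): a = 2.3246, b = 1.5788, c = 0.7778 rad; semiperimeter s = 2.3406.
By l'Huilier's theorem, tan(E/4) = √[tan(s/2) tan((s−a)/2) tan((s−b)/2) tan((s−c)/2)], giving spherical excess E = 0.3458 rad.
Area = E·R² = 0.3458 × (13211.9)² ≈ 60362992 km².

60362992 km²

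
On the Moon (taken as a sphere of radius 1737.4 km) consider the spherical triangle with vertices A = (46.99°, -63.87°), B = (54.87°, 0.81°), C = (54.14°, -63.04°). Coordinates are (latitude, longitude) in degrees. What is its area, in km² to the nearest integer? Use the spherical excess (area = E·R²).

Side lengths (central angles): a = 0.6243, b = 0.1251, c = 0.6983 rad; semiperimeter s = 0.7239.
By l'Huilier's theorem, tan(E/4) = √[tan(s/2) tan((s−a)/2) tan((s−b)/2) tan((s−c)/2)], giving spherical excess E = 0.0345 rad.
Area = E·R² = 0.0345 × (1737.4)² ≈ 104105 km².

104105 km²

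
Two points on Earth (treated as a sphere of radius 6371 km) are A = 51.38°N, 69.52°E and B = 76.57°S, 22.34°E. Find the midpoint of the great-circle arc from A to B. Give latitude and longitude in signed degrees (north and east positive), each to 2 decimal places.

-13.45°, 57.23°

The central angle between A and B is δ = 2.2935 rad.
With f = 0.5, the slerp weights are sin((1−f)δ)/sin δ = 1.2152 and sin(fδ)/sin δ = 1.2152.
Weighted sum of the unit vectors: (1.2152)·(0.2184,0.5847,0.7813) + (1.2152)·(0.2148,0.0883,-0.9727) = (0.5264, 0.8178, -0.2325).
Converting back: φ = atan2(z, √(x²+y²)) = -13.45°, λ = atan2(y, x) = 57.23°.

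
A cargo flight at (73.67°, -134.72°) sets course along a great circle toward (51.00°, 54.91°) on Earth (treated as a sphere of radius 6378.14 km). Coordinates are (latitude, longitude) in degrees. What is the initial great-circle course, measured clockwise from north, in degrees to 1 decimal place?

352.6°

With φ₁ = 1.2858, φ₂ = 0.8901, Δλ = -2.9735 rad, the forward-azimuth formula gives
θ = atan2( sin Δλ cos φ₂ , cos φ₁ sin φ₂ − sin φ₁ cos φ₂ cos Δλ ) = atan2(-0.1053, 0.8139) = -7.37°.
Adding 360° brings this into [0°, 360°): 352.6°.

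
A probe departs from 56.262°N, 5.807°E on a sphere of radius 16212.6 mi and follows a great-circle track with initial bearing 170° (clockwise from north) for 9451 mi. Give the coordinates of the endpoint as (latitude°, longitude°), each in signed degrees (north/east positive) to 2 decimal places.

23.15°, 11.77°

Angular distance δ = d/R = 9451/16212.6 = 0.58294 rad; initial bearing θ = 2.9671 rad.
sin φ₂ = sin φ₁ cos δ + cos φ₁ sin δ cos θ = (0.8316)(0.8348) + (0.5554)(0.5505)(-0.9848) = 0.3932, so φ₂ = 23.15°.
Δλ = atan2(sin θ sin δ cos φ₁, cos δ − sin φ₁ sin φ₂) = atan2(0.0531, 0.5079) = 5.967°.
λ₂ = 5.807° + 5.967° = 11.77°.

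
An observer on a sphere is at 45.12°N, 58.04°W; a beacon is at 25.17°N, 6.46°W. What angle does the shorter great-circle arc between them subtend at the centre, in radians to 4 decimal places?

In radians: φ₁ = 0.7875, φ₂ = 0.4393, Δλ = 51.580° = 0.9002 rad.
Haversine: a = sin²(Δφ/2) + cos φ₁ cos φ₂ sin²(Δλ/2) = 0.0300 + (0.7056)(0.9050)(0.1893) = 0.15089.
Central angle c = 2·arcsin(√a) = 0.79789 rad.
So the angular separation is 0.7979 rad.

0.7979 rad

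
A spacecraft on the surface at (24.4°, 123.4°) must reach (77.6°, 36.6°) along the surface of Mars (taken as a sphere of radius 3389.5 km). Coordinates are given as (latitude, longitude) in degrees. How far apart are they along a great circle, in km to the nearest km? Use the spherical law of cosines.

3876 km

Let φ₁ = 0.4259 rad, φ₂ = 1.3544 rad, and Δλ = -1.5149 rad.
cos c = sin φ₁ sin φ₂ + cos φ₁ cos φ₂ cos Δλ = (0.4131)(0.9767) + (0.9107)(0.2147)(0.0558) = 0.41438,
so c = arccos(0.41438) = 1.14353 rad.
Distance = R·c = 3389.5 × 1.1435 ≈ 3876 km.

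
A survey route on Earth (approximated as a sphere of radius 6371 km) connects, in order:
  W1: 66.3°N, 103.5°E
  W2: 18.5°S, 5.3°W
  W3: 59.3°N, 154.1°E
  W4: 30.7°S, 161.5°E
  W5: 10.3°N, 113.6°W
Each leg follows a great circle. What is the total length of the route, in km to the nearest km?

Leg W1→W2: central angle 1.9970 rad, distance 12722.7 km.
Leg W2→W3: central angle 2.3833 rad, distance 15184.2 km.
Leg W3→W4: central angle 1.5745 rad, distance 10030.8 km.
Leg W4→W5: central angle 1.5869 rad, distance 10110.0 km.
Total: 12722.7 + 15184.2 + 10030.8 + 10110.0 ≈ 48048 km.

48048 km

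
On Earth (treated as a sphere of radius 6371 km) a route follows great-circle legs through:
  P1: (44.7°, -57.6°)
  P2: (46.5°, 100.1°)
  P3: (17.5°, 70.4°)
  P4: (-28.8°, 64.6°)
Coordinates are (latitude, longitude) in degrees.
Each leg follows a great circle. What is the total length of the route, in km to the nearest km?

Leg P1→P2: central angle 1.5132 rad, distance 9640.8 km.
Leg P2→P3: central angle 0.6626 rad, distance 4221.6 km.
Leg P3→P4: central angle 0.8140 rad, distance 5185.9 km.
Total: 9640.8 + 4221.6 + 5185.9 ≈ 19048 km.

19048 km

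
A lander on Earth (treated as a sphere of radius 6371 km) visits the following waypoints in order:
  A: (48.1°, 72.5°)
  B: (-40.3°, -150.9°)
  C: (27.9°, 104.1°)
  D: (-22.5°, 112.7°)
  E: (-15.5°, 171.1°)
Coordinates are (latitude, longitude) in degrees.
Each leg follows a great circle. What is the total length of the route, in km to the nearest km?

41507 km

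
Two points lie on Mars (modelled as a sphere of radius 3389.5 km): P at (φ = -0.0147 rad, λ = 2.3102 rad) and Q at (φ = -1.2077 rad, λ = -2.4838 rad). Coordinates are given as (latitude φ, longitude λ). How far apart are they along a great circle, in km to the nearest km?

Let φ₁ = -0.0147 rad, φ₂ = -1.2077 rad, and Δλ = 1.4892 rad.
cos c = sin φ₁ sin φ₂ + cos φ₁ cos φ₂ cos Δλ = (-0.0147)(-0.9348) + (0.9999)(0.3552)(0.0815) = 0.04269,
so c = arccos(0.04269) = 1.52809 rad.
Distance = R·c = 3389.5 × 1.5281 ≈ 5179 km.

5179 km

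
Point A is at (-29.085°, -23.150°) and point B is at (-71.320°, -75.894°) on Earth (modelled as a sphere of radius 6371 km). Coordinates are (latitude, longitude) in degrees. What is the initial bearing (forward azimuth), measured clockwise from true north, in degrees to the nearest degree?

Δλ = -52.744° = -0.9206 rad.
y = sin Δλ · cos φ₂ = (-0.7959)(0.3203) = -0.2549
x = cos φ₁ sin φ₂ − sin φ₁ cos φ₂ cos Δλ = (0.8739)(-0.9473) − (-0.4861)(0.3203)(0.6054) = -0.7336
θ = atan2(y, x) = -160.84°; adding 360° gives 199°.

199°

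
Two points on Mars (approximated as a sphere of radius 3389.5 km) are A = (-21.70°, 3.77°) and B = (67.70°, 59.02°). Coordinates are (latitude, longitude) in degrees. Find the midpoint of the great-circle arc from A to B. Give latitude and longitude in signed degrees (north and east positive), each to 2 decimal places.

The central angle between A and B is δ = 1.7124 rad.
With f = 0.5, the slerp weights are sin((1−f)δ)/sin δ = 0.7630 and sin(fδ)/sin δ = 0.7630.
Weighted sum of the unit vectors: (0.7630)·(0.9271,0.0611,-0.3697) + (0.7630)·(0.1953,0.3253,0.9252) = (0.8564, 0.2948, 0.4238).
Converting back: φ = atan2(z, √(x²+y²)) = 25.08°, λ = atan2(y, x) = 19.00°.

25.08°, 19.00°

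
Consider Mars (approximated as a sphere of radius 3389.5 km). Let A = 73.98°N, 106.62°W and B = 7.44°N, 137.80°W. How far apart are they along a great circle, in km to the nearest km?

With latitudes φ₁ = 73.980°, φ₂ = 7.440° and longitude difference Δλ = -31.180°:
cos c = sin φ₁ sin φ₂ + cos φ₁ cos φ₂ cos Δλ = (0.9612)(0.1295) + (0.2760)(0.9916)(0.8555) = 0.35858,
so c = arccos(0.35858) = 1.20405 rad.
Distance = R·c = 3389.5 × 1.2041 ≈ 4081 km.

4081 km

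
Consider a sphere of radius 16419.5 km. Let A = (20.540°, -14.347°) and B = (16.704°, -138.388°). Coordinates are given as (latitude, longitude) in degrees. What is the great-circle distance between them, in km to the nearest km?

32571 km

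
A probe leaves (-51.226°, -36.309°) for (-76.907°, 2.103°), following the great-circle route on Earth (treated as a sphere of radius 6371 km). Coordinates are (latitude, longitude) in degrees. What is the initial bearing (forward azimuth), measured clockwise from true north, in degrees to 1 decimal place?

With φ₁ = -0.8941, φ₂ = -1.3423, Δλ = 0.6704 rad, the forward-azimuth formula gives
θ = atan2( sin Δλ cos φ₂ , cos φ₁ sin φ₂ − sin φ₁ cos φ₂ cos Δλ ) = atan2(0.1407, -0.4716) = 163.38°.
So the initial bearing is 163.4°.

163.4°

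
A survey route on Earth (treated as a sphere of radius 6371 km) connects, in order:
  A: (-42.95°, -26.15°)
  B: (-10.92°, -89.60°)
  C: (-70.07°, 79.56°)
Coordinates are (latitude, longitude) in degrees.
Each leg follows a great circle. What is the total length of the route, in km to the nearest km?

18002 km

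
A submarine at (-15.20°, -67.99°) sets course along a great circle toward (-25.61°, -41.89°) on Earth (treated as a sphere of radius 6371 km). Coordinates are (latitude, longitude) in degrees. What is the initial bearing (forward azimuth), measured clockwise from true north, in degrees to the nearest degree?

Δλ = 26.100° = 0.4555 rad.
y = sin Δλ · cos φ₂ = (0.4399)(0.9018) = 0.3967
x = cos φ₁ sin φ₂ − sin φ₁ cos φ₂ cos Δλ = (0.9650)(-0.4322) − (-0.2622)(0.9018)(0.8980) = -0.2048
θ = atan2(y, x) = 117.30°, so the bearing is 117°.

117°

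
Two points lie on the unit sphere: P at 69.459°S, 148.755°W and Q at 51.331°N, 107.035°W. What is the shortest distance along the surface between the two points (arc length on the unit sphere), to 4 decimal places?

In radians: φ₁ = -1.2123, φ₂ = 0.8959, Δλ = 41.720° = 0.7282 rad.
Haversine: a = sin²(Δφ/2) + cos φ₁ cos φ₂ sin²(Δλ/2) = 0.7559 + (0.3509)(0.6248)(0.1268) = 0.78374.
Central angle c = 2·arcsin(√a) = 2.17425 rad.
On the unit sphere the arc length equals the central angle: 2.1743.

2.1743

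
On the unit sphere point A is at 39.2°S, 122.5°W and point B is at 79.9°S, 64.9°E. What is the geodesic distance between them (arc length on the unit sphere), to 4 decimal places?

In radians: φ₁ = -0.6842, φ₂ = -1.3945, Δλ = -172.600° = -3.0124 rad.
Haversine: a = sin²(Δφ/2) + cos φ₁ cos φ₂ sin²(Δλ/2) = 0.1209 + (0.7749)(0.1754)(0.9958) = 0.25627.
Central angle c = 2·arcsin(√a) = 1.06161 rad.
On the unit sphere the arc length equals the central angle: 1.0616.

1.0616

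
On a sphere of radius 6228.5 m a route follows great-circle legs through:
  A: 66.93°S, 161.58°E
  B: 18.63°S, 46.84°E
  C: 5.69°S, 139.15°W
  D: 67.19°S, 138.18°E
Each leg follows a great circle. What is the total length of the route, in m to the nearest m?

Leg A→B: central angle 1.4318 rad, distance 8918.2 m.
Leg B→C: central angle 2.7048 rad, distance 16846.8 m.
Leg C→D: central angle 1.4297 rad, distance 8905.0 m.
Total: 8918.2 + 16846.8 + 8905.0 ≈ 34670 m.

34670 m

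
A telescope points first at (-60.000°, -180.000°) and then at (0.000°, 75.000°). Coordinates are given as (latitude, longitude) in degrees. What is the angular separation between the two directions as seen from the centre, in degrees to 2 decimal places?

97.44°

With latitudes φ₁ = -60.000°, φ₂ = 0.000° and longitude difference Δλ = -105.000°:
cos c = sin φ₁ sin φ₂ + cos φ₁ cos φ₂ cos Δλ = (-0.8660)(0.0000) + (0.5000)(1.0000)(-0.2588) = -0.12941,
so c = arccos(-0.12941) = 1.70057 rad.
So the angular separation is 97.44°.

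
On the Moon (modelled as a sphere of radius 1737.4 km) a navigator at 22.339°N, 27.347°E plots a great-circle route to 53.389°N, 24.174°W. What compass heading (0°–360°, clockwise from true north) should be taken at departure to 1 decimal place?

322.2°

With φ₁ = 0.3899, φ₂ = 0.9318, Δλ = -0.8992 rad, the forward-azimuth formula gives
θ = atan2( sin Δλ cos φ₂ , cos φ₁ sin φ₂ − sin φ₁ cos φ₂ cos Δλ ) = atan2(-0.4669, 0.6014) = -37.82°.
Adding 360° brings this into [0°, 360°): 322.2°.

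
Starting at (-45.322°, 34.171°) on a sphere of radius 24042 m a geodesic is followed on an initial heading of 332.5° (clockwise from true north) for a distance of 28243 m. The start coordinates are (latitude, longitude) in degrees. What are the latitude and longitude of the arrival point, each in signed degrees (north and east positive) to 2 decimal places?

Angular distance δ = d/R = 28243/24042 = 1.17474 rad; initial bearing θ = 5.8032 rad.
sin φ₂ = sin φ₁ cos δ + cos φ₁ sin δ cos θ = (-0.7111)(0.3858) + (0.7031)(0.9226)(0.8870) = 0.3011, so φ₂ = 17.52°.
Δλ = atan2(sin θ sin δ cos φ₁, cos δ − sin φ₁ sin φ₂) = atan2(-0.2995, 0.5999) = -26.534°.
λ₂ = 34.171° − 26.534° = 7.64°.

17.52°, 7.64°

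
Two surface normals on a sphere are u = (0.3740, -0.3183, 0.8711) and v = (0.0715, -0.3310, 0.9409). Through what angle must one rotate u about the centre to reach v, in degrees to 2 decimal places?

17.87°

u·v = 0.9517; |u| = 1.0000, |v| = 1.0000.
cos θ = (u·v)/(|u||v|) = 0.9517, so θ = 17.87°.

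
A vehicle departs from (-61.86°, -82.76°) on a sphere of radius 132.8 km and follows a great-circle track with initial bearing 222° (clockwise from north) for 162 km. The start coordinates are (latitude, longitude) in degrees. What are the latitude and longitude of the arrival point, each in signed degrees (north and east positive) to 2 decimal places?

-39.22°, 151.44°

Angular distance δ = d/R = 162/132.8 = 1.21988 rad; initial bearing θ = 3.8746 rad.
sin φ₂ = sin φ₁ cos δ + cos φ₁ sin δ cos θ = (-0.8818)(0.3438) + (0.4716)(0.9391)(-0.7431) = -0.6323, so φ₂ = -39.22°.
Δλ = atan2(sin θ sin δ cos φ₁, cos δ − sin φ₁ sin φ₂) = atan2(-0.2963, -0.2138) = -125.804°.
λ₂ = -82.760° − 125.804° = -208.56° → 151.44° after wrapping to (−180°, 180°].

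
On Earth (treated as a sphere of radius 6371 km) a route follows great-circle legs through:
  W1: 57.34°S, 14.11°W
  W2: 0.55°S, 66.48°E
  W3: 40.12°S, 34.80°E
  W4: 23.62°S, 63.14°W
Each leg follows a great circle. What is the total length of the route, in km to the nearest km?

Leg W1→W2: central angle 1.4743 rad, distance 9393.0 km.
Leg W2→W3: central angle 0.8541 rad, distance 5441.4 km.
Leg W3→W4: central angle 1.4087 rad, distance 8974.7 km.
Total: 9393.0 + 5441.4 + 8974.7 ≈ 23809 km.

23809 km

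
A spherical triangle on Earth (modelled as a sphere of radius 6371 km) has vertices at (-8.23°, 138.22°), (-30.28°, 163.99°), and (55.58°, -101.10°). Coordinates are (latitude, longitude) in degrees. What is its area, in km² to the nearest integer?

Side lengths (central angles): a = 2.0462, b = 1.9862, c = 0.5701 rad; semiperimeter s = 2.3012.
By l'Huilier's theorem, tan(E/4) = √[tan(s/2) tan((s−a)/2) tan((s−b)/2) tan((s−c)/2)], giving spherical excess E = 0.9096 rad.
Area = E·R² = 0.9096 × (6371)² ≈ 36920245 km².

36920245 km²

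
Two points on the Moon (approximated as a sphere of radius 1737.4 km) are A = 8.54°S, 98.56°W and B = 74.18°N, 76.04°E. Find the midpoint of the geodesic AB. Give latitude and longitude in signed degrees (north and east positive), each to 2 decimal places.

48.57°, -96.51°

Central angle δ = 1.9946 rad. Interpolating on the sphere with fraction f = 0.5:
P = [sin((1−f)δ)·A + sin(fδ)·B] / sin δ = 0.9216·A + 0.9216·B in Cartesian coordinates,
giving P = (-0.0750, -0.6574, 0.7498), i.e. latitude 48.57°, longitude -96.51°.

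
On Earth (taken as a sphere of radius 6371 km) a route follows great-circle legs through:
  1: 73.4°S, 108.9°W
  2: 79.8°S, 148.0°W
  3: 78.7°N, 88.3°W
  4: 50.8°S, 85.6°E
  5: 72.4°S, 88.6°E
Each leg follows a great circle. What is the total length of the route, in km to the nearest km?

38449 km

Leg 1→2: central angle 0.1877 rad, distance 1195.8 km.
Leg 2→3: central angle 2.8165 rad, distance 17943.7 km.
Leg 3→4: central angle 2.6531 rad, distance 16903.2 km.
Leg 4→5: central angle 0.3777 rad, distance 2406.3 km.
Total: 1195.8 + 17943.7 + 16903.2 + 2406.3 ≈ 38449 km.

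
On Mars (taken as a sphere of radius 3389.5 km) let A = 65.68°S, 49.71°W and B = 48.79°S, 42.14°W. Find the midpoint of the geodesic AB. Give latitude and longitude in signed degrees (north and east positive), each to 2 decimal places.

Central angle δ = 0.3028 rad. Interpolating on the sphere with fraction f = 0.5:
P = [sin((1−f)δ)·A + sin(fδ)·B] / sin δ = 0.5058·A + 0.5058·B in Cartesian coordinates,
giving P = (0.3818, -0.3825, -0.8414), i.e. latitude -57.29°, longitude -45.05°.

-57.29°, -45.05°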